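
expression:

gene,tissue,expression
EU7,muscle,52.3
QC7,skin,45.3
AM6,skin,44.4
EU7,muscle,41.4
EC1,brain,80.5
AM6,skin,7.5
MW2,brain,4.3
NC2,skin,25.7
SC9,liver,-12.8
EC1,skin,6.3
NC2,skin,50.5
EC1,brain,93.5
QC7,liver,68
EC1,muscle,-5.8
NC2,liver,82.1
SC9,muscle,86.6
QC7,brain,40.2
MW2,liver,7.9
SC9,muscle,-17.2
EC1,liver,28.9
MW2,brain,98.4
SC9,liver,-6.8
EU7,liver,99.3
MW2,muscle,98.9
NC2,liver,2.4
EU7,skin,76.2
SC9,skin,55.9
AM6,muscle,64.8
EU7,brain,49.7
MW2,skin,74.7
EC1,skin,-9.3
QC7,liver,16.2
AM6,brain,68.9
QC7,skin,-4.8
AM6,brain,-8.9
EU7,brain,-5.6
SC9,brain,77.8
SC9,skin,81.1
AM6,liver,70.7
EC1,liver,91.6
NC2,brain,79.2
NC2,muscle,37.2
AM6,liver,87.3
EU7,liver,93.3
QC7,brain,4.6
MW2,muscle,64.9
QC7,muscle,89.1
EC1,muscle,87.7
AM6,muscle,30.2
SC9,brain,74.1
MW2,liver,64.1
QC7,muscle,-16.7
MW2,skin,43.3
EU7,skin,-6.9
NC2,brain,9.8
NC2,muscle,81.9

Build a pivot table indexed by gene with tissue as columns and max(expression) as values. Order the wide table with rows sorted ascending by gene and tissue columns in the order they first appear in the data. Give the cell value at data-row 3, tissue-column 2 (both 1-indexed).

76.2

With rows sorted ascending by gene, row 3 is gene=EU7. tissue columns in first-appearance order: muscle, skin, brain, liver; column 2 is skin.
Long rows with gene=EU7, tissue=skin: max(76.2, -6.9) = 76.2.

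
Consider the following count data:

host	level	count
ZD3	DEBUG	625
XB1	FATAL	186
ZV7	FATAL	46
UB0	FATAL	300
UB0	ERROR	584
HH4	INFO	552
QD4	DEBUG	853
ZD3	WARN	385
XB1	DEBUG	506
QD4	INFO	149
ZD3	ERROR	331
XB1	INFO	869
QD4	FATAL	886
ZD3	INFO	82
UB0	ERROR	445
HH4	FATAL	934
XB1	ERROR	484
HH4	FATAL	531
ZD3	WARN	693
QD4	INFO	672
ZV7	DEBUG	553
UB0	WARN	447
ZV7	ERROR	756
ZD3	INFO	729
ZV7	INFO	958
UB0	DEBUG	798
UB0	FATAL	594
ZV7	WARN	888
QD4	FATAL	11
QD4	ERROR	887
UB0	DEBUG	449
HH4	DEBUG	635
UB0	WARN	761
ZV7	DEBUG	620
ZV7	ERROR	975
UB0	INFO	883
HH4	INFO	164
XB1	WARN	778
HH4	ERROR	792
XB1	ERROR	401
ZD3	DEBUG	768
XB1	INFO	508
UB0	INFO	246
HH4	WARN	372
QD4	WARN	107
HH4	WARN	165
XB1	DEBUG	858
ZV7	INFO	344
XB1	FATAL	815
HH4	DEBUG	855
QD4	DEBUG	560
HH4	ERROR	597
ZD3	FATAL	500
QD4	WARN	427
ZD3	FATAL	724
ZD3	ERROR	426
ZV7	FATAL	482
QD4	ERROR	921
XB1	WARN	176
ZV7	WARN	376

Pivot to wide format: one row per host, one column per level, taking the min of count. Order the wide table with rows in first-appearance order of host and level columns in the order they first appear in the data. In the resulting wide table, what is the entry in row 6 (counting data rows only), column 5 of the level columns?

107

With rows in first-appearance order of host, row 6 is host=QD4. level columns in first-appearance order: DEBUG, FATAL, ERROR, INFO, WARN; column 5 is WARN.
Long rows with host=QD4, level=WARN: min(107, 427) = 107.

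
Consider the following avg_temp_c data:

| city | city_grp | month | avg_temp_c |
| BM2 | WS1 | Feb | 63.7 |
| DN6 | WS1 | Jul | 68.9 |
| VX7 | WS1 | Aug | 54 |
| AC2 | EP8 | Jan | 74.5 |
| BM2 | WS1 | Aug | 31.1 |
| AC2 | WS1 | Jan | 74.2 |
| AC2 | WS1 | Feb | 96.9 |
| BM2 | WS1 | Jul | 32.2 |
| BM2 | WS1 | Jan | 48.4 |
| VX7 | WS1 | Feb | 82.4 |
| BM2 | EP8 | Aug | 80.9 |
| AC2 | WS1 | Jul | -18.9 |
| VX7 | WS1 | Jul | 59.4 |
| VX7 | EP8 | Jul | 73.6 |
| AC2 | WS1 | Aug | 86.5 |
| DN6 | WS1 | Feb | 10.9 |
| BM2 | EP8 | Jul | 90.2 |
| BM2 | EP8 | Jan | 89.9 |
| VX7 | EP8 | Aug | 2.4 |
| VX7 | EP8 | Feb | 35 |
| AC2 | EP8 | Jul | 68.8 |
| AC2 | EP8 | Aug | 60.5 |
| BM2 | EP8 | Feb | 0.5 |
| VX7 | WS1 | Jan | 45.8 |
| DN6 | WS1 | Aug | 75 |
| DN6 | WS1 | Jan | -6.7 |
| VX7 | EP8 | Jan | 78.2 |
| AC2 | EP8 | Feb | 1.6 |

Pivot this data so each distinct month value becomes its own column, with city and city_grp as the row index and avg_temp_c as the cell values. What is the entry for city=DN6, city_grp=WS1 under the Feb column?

Wide layout: rows indexed by city and city_grp, columns are the 4 distinct month values (Feb, Jul, Aug, Jan).
Cell (city=DN6, city_grp=WS1, month=Feb) draws from the long row where city=DN6, city_grp=WS1 and month=Feb, which has avg_temp_c=10.9.

10.9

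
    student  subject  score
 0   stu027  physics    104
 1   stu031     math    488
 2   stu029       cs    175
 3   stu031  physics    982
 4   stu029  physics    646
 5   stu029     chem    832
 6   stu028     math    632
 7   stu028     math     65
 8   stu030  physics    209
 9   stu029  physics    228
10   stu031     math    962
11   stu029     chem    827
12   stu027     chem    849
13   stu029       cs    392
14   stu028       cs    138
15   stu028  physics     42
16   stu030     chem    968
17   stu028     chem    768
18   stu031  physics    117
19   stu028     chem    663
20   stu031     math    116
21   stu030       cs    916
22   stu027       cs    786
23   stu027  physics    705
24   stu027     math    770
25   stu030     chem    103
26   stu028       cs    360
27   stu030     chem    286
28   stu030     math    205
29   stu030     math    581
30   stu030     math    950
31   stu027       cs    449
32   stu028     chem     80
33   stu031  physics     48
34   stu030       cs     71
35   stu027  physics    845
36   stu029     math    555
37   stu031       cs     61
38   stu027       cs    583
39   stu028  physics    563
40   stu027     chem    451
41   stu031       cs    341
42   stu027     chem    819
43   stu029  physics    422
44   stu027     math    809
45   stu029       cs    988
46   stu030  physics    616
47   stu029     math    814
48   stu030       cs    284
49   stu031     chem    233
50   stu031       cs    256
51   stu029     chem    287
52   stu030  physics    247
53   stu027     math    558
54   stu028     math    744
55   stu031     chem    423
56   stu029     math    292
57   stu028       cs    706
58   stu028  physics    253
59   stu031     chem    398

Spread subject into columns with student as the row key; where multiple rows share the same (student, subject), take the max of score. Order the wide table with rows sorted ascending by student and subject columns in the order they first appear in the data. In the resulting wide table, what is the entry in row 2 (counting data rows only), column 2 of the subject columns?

With rows sorted ascending by student, row 2 is student=stu028. subject columns in first-appearance order: physics, math, cs, chem; column 2 is math.
Long rows with student=stu028, subject=math: max(632, 65, 744) = 744.

744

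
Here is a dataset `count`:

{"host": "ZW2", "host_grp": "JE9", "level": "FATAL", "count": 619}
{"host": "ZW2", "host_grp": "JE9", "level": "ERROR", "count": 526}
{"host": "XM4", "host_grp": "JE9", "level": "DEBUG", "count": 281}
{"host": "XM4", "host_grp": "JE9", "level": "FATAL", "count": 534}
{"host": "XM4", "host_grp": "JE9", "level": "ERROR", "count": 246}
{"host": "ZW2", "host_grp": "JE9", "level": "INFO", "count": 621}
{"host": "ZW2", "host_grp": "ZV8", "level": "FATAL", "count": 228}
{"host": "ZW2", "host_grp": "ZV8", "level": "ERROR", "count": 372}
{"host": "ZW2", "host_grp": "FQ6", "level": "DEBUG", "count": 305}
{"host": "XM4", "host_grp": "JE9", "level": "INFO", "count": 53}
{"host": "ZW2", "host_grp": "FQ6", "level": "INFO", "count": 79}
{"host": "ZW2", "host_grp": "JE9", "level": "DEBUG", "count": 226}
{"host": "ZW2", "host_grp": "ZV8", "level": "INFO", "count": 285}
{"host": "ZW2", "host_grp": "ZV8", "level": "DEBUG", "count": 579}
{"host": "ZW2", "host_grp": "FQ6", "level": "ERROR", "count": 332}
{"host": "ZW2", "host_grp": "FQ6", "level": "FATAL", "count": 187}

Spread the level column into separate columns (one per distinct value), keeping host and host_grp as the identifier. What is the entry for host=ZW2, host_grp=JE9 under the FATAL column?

619

Wide layout: rows indexed by host and host_grp, columns are the 4 distinct level values (FATAL, ERROR, DEBUG, INFO).
Cell (host=ZW2, host_grp=JE9, level=FATAL) draws from the long row where host=ZW2, host_grp=JE9 and level=FATAL, which has count=619.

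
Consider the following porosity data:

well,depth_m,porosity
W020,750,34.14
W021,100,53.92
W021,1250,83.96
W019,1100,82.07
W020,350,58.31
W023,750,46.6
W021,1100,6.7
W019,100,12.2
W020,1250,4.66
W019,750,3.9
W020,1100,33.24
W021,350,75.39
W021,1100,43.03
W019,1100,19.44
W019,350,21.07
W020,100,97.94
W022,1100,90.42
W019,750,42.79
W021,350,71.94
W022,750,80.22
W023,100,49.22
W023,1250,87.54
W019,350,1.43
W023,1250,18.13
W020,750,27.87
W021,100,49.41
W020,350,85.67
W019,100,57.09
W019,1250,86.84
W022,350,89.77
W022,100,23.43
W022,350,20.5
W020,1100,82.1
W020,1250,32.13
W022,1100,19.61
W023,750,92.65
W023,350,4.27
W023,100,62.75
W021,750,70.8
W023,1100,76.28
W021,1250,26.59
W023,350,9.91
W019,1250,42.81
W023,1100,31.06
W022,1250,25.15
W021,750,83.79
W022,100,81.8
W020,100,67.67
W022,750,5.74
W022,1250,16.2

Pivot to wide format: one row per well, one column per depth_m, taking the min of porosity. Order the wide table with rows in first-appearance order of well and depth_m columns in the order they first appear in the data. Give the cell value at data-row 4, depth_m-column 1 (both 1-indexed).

With rows in first-appearance order of well, row 4 is well=W023. depth_m columns in first-appearance order: 750, 100, 1250, 1100, 350; column 1 is 750.
Long rows with well=W023, depth_m=750: min(46.6, 92.65) = 46.6.

46.6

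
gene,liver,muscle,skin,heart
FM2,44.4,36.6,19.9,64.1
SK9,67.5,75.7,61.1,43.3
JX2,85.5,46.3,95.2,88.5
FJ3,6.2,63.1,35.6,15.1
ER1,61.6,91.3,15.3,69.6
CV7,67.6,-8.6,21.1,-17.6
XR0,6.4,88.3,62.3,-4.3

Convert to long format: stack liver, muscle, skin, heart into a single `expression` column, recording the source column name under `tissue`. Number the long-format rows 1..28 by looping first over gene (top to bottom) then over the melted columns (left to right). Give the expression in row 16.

28 rows total (7 × 4). Row 16: index ⌊(16-1)/4⌋ = 3 into gene → FJ3; (16-1) mod 4 = 3 into the melted columns → heart.
So row 16 is (FJ3, heart, 15.1); expression = 15.1.

15.1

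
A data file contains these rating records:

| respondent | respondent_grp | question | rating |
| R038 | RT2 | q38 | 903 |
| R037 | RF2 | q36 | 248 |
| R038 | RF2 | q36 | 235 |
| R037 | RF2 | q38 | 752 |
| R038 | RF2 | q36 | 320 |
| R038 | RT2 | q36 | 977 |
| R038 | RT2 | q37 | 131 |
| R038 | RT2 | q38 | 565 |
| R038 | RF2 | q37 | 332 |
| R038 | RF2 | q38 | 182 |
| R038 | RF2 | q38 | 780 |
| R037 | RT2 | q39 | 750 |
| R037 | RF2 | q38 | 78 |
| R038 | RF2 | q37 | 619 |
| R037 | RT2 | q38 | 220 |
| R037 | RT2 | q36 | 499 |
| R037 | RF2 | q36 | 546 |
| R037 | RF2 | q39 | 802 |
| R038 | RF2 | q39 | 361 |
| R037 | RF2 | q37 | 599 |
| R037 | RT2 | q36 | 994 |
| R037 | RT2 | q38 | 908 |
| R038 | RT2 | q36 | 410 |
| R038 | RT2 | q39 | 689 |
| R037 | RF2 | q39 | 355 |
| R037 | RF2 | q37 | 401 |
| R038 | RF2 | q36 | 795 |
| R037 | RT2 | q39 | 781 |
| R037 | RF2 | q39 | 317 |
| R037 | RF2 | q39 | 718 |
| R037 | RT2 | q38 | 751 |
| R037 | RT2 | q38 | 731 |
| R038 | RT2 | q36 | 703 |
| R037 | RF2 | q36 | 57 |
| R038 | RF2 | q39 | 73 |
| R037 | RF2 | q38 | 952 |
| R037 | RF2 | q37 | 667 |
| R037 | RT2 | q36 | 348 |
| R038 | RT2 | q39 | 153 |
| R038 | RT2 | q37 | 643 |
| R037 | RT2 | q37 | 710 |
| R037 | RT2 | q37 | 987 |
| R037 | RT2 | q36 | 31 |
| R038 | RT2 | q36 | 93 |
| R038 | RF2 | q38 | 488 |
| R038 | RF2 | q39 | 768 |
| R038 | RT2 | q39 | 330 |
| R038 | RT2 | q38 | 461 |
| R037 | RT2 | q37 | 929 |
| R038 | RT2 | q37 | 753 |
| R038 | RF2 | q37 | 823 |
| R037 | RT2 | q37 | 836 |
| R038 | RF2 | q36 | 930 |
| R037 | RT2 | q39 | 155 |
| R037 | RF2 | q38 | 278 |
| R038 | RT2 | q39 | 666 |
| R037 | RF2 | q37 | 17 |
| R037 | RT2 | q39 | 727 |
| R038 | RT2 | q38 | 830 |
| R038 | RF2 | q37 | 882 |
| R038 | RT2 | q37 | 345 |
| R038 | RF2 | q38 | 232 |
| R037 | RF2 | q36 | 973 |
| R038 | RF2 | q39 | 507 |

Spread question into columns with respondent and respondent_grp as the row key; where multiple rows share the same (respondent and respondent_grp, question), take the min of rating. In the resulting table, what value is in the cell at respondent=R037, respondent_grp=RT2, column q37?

710

Rows with respondent=R037, respondent_grp=RT2 and question=q37: rating values are 710, 987, 929, 836.
min(710, 987, 929, 836) = 710.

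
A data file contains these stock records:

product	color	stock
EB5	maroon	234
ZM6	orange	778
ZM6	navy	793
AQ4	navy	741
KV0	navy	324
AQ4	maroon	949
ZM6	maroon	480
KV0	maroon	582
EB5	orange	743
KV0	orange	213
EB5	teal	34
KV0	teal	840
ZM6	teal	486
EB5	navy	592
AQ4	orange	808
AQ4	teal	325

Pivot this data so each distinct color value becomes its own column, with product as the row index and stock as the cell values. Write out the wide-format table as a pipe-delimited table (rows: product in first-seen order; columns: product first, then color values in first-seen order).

Columns: product plus the 4 distinct color values (maroon, orange, navy, teal).
For example, row EB5 column maroon takes stock=234 from the long row (EB5, maroon).

| product | maroon | orange | navy | teal |
| EB5 | 234 | 743 | 592 | 34 |
| ZM6 | 480 | 778 | 793 | 486 |
| AQ4 | 949 | 808 | 741 | 325 |
| KV0 | 582 | 213 | 324 | 840 |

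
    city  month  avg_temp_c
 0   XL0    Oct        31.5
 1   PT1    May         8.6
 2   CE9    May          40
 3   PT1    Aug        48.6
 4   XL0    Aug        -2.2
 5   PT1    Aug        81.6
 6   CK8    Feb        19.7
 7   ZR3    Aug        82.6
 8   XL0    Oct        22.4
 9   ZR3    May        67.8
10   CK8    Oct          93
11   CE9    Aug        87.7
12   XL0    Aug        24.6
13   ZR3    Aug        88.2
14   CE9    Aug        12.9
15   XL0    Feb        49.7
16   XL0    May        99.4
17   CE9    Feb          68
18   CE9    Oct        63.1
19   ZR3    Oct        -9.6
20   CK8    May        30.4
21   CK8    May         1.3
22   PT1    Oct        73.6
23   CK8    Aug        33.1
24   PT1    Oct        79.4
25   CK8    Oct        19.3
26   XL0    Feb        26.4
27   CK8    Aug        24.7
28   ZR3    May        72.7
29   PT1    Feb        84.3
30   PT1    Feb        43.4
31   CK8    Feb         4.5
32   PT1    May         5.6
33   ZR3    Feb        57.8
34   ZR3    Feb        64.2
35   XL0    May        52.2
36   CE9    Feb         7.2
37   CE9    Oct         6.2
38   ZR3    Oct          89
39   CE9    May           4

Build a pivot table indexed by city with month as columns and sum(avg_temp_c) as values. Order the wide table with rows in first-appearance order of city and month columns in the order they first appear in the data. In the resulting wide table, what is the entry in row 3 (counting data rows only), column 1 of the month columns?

69.3

With rows in first-appearance order of city, row 3 is city=CE9. month columns in first-appearance order: Oct, May, Aug, Feb; column 1 is Oct.
Long rows with city=CE9, month=Oct: 63.1 + 6.2 = 69.3.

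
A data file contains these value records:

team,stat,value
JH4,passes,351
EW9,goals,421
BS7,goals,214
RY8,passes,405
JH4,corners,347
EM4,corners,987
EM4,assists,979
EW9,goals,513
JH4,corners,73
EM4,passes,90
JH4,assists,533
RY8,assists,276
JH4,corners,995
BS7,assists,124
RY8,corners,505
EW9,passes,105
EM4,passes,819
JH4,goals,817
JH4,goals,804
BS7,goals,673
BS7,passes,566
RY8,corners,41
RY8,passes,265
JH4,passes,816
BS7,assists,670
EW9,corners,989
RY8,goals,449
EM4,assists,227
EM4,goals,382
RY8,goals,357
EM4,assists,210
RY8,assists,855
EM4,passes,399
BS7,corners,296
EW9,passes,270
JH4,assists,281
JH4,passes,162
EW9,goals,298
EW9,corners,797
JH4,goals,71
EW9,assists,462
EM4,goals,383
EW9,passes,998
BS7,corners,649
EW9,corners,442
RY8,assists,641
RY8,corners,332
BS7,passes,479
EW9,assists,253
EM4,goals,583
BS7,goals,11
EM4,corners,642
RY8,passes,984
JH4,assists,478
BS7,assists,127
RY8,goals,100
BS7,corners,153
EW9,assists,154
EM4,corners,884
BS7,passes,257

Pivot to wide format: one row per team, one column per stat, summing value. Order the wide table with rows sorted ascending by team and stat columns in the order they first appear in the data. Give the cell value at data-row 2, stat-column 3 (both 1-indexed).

2513

With rows sorted ascending by team, row 2 is team=EM4. stat columns in first-appearance order: passes, goals, corners, assists; column 3 is corners.
Long rows with team=EM4, stat=corners: 987 + 642 + 884 = 2513.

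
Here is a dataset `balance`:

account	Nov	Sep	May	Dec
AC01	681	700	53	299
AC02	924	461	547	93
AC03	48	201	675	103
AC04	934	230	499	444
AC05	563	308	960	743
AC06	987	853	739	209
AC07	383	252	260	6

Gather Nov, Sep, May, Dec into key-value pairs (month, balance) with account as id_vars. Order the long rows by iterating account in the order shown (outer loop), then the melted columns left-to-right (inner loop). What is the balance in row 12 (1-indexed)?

103

28 rows total (7 × 4). Row 12: index ⌊(12-1)/4⌋ = 2 into account → AC03; (12-1) mod 4 = 3 into the melted columns → Dec.
So row 12 is (AC03, Dec, 103); balance = 103.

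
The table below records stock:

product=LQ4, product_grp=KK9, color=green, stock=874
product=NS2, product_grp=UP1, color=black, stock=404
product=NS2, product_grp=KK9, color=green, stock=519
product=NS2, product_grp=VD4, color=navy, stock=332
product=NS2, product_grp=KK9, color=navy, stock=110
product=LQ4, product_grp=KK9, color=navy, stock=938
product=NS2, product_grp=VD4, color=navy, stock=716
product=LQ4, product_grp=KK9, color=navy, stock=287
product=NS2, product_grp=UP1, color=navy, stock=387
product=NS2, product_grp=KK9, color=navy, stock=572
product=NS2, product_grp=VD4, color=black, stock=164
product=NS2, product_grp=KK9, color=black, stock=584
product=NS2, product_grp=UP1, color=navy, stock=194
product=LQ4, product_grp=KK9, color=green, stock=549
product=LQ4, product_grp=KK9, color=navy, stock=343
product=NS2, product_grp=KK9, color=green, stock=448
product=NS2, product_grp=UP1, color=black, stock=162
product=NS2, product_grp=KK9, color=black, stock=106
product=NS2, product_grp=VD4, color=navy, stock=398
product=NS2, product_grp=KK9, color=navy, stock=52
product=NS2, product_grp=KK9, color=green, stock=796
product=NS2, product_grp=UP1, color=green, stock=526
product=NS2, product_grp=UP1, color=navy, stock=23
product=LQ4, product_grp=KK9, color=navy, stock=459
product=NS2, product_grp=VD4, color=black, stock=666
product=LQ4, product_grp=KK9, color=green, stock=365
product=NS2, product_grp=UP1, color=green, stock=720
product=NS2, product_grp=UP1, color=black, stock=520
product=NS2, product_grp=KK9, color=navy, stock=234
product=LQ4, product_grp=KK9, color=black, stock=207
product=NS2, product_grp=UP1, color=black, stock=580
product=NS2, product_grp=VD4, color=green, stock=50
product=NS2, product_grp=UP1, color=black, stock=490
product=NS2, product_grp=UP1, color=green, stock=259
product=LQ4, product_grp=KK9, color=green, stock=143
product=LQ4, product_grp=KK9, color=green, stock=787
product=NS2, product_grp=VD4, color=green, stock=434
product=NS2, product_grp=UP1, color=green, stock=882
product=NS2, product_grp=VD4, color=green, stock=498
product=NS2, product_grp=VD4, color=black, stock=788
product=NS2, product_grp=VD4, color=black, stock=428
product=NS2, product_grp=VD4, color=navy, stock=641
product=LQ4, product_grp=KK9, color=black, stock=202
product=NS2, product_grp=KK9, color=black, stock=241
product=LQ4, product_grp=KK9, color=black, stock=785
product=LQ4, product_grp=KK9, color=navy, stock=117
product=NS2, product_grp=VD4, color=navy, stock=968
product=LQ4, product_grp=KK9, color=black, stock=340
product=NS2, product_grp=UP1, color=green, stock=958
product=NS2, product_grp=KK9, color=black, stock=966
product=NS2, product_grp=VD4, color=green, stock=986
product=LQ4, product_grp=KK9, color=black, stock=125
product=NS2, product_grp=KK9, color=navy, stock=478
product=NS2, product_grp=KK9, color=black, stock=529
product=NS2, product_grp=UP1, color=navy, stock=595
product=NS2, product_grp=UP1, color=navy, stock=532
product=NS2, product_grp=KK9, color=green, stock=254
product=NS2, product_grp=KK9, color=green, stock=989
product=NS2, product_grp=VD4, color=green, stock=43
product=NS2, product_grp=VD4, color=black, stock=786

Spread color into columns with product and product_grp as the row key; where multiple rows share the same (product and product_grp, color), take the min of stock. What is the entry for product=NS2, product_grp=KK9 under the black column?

106

Rows with product=NS2, product_grp=KK9 and color=black: stock values are 584, 106, 241, 966, 529.
min(584, 106, 241, 966, 529) = 106.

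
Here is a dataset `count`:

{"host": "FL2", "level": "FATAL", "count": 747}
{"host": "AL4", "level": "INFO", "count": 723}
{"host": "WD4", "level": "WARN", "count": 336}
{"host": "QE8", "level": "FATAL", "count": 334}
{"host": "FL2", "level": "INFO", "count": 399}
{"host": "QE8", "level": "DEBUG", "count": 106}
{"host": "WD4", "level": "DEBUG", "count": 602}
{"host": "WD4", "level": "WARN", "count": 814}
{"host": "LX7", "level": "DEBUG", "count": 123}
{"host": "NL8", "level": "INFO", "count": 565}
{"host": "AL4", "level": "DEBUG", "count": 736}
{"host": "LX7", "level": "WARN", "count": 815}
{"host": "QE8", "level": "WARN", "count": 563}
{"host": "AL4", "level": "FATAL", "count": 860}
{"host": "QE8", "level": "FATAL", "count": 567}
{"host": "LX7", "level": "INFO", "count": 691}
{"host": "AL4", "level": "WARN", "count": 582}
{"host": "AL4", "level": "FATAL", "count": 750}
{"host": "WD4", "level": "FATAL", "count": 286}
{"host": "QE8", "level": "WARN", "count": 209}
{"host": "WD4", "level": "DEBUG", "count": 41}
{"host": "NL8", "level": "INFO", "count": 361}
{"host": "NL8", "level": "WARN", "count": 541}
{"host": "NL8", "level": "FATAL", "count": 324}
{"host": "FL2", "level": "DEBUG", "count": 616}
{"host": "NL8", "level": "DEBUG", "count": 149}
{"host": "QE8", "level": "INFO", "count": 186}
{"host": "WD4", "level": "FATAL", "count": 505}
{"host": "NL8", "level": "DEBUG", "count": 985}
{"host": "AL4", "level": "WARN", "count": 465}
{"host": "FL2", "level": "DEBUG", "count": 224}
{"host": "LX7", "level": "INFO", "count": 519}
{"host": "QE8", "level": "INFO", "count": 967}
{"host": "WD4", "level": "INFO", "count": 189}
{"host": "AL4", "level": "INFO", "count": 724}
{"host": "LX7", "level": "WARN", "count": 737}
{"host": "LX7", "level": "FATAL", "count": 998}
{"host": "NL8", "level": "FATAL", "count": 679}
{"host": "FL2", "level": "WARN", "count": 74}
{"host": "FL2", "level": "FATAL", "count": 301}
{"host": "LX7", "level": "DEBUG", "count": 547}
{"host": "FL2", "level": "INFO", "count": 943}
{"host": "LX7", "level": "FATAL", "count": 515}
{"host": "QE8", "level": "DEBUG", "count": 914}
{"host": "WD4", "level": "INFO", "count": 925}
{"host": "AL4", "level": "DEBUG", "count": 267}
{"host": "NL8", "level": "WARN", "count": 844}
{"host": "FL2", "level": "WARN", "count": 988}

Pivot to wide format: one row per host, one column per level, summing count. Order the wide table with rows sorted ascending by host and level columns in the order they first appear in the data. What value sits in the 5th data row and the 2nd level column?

1153

With rows sorted ascending by host, row 5 is host=QE8. level columns in first-appearance order: FATAL, INFO, WARN, DEBUG; column 2 is INFO.
Long rows with host=QE8, level=INFO: 186 + 967 = 1153.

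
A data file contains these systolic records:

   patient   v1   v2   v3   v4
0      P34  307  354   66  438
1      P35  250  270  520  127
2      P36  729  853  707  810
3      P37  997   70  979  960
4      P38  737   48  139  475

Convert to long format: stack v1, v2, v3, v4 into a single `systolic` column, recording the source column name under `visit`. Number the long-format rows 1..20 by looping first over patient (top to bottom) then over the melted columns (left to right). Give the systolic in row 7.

20 rows total (5 × 4). Row 7: index ⌊(7-1)/4⌋ = 1 into patient → P35; (7-1) mod 4 = 2 into the melted columns → v3.
So row 7 is (P35, v3, 520); systolic = 520.

520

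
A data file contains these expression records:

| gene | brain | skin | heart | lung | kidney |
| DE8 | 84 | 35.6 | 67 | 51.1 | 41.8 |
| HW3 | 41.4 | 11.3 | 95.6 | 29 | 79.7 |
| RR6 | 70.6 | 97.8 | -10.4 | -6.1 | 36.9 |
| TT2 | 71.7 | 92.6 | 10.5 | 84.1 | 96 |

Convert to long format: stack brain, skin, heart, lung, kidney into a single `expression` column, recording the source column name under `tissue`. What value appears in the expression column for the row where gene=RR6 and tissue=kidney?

Unpivoting turns each (gene, wide-column) pair into one long row.
The wide cell at row RR6, column kidney holds 36.9, so the long row (RR6, kidney) has expression=36.9.

36.9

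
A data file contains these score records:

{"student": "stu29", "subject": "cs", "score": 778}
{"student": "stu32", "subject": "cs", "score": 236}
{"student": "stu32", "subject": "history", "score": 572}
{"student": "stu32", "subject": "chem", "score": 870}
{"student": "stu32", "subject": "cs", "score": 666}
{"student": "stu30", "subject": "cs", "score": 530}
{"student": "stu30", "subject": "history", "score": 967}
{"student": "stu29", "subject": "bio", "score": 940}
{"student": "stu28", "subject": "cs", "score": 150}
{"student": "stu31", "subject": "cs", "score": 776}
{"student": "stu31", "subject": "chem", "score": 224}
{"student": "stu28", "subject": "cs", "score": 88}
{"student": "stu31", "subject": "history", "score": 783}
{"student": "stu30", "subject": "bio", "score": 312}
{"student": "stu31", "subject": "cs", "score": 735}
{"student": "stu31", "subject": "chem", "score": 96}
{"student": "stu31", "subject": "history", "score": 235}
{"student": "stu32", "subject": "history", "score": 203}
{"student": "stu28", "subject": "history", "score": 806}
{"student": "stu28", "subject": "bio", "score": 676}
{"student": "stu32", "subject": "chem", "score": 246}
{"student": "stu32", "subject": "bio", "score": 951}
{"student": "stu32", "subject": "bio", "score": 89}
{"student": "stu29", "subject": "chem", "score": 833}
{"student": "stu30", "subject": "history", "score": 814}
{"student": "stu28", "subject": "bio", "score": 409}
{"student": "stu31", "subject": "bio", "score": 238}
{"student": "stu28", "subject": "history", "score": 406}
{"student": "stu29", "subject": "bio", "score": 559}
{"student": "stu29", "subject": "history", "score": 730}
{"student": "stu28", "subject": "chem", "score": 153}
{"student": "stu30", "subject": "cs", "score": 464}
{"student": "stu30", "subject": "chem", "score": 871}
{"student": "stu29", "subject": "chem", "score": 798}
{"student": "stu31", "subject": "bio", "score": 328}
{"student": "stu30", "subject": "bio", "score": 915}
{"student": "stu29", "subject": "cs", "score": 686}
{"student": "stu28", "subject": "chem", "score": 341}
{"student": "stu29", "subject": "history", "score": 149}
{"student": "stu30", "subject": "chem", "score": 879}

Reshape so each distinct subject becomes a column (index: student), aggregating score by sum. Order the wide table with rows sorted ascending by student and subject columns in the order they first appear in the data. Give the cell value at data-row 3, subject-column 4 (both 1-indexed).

With rows sorted ascending by student, row 3 is student=stu30. subject columns in first-appearance order: cs, history, chem, bio; column 4 is bio.
Long rows with student=stu30, subject=bio: 312 + 915 = 1227.

1227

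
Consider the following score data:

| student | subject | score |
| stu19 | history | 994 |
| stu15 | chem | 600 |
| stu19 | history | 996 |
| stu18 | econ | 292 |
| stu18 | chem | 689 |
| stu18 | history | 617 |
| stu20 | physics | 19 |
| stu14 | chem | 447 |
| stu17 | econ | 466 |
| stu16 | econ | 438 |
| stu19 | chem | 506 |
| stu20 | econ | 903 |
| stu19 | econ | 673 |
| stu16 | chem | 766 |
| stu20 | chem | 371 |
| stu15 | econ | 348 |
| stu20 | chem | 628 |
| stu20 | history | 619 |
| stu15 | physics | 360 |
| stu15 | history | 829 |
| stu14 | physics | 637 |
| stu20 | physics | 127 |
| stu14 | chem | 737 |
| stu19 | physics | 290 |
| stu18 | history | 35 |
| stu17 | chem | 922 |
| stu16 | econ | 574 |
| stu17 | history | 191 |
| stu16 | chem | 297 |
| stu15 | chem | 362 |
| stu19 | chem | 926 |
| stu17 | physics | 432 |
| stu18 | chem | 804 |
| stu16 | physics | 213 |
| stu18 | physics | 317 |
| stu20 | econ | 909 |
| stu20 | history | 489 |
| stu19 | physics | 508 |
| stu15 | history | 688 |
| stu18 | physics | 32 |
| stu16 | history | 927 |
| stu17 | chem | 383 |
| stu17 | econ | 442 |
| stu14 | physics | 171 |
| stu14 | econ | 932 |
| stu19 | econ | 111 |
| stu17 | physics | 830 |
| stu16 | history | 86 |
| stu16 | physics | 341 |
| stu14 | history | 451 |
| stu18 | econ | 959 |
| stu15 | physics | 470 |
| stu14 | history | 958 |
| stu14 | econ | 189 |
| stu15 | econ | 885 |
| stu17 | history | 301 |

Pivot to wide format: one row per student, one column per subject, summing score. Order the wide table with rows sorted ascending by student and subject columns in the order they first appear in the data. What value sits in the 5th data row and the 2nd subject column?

With rows sorted ascending by student, row 5 is student=stu18. subject columns in first-appearance order: history, chem, econ, physics; column 2 is chem.
Long rows with student=stu18, subject=chem: 689 + 804 = 1493.

1493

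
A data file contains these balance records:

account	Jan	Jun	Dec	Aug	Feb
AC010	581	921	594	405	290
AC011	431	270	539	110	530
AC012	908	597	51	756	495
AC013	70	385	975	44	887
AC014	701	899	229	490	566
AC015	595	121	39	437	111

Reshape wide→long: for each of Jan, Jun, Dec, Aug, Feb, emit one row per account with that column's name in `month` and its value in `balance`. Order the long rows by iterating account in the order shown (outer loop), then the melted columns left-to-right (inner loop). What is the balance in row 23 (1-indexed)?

229

30 rows total (6 × 5). Row 23: index ⌊(23-1)/5⌋ = 4 into account → AC014; (23-1) mod 5 = 2 into the melted columns → Dec.
So row 23 is (AC014, Dec, 229); balance = 229.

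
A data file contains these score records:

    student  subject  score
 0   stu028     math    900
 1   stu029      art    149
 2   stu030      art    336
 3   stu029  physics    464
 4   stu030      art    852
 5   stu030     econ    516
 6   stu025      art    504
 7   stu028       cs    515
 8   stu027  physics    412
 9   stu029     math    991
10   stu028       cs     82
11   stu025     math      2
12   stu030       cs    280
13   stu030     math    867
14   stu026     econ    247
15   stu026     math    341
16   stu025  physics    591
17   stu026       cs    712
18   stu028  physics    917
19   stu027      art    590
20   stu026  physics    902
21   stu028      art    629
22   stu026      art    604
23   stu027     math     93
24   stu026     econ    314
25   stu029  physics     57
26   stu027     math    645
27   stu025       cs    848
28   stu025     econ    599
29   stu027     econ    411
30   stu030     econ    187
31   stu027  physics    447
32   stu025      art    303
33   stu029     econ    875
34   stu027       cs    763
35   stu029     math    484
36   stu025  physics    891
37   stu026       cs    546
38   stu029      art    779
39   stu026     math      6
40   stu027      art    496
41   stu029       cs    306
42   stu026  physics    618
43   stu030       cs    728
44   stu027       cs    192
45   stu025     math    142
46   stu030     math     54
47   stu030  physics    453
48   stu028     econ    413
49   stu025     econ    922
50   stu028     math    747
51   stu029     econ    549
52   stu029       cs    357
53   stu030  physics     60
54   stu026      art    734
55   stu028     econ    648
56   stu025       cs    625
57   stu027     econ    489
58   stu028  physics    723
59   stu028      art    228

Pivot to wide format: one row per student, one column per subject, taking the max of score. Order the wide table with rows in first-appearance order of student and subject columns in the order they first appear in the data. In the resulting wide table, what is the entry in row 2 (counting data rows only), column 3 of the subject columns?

464

With rows in first-appearance order of student, row 2 is student=stu029. subject columns in first-appearance order: math, art, physics, econ, cs; column 3 is physics.
Long rows with student=stu029, subject=physics: max(464, 57) = 464.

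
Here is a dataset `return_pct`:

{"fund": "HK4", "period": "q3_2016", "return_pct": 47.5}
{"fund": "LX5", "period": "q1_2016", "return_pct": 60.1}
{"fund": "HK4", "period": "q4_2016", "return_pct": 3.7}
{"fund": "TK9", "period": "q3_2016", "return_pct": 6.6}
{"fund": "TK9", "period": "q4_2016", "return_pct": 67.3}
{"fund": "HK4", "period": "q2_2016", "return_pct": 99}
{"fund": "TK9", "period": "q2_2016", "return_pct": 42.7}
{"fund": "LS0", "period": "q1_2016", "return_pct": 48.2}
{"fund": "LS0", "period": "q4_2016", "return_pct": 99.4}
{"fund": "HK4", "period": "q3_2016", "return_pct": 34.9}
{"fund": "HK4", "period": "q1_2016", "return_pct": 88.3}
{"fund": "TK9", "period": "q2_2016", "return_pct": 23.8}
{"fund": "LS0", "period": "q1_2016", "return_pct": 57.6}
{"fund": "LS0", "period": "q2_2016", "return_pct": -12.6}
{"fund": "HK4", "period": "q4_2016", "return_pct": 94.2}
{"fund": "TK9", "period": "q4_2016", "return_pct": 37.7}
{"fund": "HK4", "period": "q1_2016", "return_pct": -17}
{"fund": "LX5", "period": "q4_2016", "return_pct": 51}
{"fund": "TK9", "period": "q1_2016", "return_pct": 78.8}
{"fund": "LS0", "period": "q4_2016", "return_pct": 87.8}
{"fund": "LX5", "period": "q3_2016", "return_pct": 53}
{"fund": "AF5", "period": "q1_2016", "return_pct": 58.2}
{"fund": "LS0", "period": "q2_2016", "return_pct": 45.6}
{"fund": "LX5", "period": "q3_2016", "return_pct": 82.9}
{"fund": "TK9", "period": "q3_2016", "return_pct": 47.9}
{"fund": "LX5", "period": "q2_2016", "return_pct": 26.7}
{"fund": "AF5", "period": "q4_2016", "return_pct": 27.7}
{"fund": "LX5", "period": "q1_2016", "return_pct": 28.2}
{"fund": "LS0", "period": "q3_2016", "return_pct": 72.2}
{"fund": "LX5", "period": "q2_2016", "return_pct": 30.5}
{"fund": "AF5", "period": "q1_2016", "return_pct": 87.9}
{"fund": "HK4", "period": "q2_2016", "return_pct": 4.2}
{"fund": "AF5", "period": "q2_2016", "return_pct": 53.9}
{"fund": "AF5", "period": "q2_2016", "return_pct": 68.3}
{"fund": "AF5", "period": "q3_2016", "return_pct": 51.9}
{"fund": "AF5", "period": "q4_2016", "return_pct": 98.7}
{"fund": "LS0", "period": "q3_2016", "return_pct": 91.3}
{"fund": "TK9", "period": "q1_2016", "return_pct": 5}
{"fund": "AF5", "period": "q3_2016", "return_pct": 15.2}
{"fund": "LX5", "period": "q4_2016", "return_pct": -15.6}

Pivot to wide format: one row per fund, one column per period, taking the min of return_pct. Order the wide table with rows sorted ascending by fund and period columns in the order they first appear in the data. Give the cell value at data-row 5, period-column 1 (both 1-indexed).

6.6

With rows sorted ascending by fund, row 5 is fund=TK9. period columns in first-appearance order: q3_2016, q1_2016, q4_2016, q2_2016; column 1 is q3_2016.
Long rows with fund=TK9, period=q3_2016: min(6.6, 47.9) = 6.6.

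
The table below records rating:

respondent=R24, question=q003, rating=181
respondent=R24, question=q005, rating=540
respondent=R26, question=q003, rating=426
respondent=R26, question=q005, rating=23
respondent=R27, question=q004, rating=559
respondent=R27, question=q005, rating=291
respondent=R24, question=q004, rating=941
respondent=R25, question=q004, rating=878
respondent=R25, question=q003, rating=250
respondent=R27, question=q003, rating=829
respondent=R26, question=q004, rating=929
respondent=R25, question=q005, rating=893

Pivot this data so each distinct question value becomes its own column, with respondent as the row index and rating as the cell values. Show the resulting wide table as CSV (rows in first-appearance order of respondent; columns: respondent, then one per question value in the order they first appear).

respondent,q003,q005,q004
R24,181,540,941
R26,426,23,929
R27,829,291,559
R25,250,893,878

Columns: respondent plus the 3 distinct question values (q003, q005, q004).
For example, row R24 column q003 takes rating=181 from the long row (R24, q003).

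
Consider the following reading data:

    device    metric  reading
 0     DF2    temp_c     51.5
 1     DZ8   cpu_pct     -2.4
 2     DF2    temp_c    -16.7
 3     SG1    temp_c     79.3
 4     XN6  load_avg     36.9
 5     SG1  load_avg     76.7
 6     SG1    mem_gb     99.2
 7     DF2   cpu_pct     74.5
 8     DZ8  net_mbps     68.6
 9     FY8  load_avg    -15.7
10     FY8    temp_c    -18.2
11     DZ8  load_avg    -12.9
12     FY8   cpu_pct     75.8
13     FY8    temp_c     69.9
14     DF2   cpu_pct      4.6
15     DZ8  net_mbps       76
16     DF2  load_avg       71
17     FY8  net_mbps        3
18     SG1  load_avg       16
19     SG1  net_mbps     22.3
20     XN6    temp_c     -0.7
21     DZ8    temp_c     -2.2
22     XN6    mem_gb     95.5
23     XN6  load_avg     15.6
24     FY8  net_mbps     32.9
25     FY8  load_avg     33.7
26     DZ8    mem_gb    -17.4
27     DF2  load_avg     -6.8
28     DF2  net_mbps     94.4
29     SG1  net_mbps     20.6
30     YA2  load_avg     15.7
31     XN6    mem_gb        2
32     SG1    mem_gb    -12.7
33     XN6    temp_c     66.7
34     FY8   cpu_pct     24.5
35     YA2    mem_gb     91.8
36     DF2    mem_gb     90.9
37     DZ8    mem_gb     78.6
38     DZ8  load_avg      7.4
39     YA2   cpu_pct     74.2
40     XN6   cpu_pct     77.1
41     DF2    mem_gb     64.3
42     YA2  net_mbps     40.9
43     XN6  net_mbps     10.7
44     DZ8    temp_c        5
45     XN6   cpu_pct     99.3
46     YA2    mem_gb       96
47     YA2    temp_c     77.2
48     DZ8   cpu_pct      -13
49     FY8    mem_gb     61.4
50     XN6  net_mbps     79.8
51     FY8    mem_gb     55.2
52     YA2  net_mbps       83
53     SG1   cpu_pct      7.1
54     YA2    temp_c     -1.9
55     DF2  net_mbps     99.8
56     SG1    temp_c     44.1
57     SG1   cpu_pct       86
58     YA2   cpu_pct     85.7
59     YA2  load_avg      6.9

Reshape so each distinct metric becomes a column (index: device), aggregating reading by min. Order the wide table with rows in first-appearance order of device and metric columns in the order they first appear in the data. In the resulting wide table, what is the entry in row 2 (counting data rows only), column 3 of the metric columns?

-12.9

With rows in first-appearance order of device, row 2 is device=DZ8. metric columns in first-appearance order: temp_c, cpu_pct, load_avg, mem_gb, net_mbps; column 3 is load_avg.
Long rows with device=DZ8, metric=load_avg: min(-12.9, 7.4) = -12.9.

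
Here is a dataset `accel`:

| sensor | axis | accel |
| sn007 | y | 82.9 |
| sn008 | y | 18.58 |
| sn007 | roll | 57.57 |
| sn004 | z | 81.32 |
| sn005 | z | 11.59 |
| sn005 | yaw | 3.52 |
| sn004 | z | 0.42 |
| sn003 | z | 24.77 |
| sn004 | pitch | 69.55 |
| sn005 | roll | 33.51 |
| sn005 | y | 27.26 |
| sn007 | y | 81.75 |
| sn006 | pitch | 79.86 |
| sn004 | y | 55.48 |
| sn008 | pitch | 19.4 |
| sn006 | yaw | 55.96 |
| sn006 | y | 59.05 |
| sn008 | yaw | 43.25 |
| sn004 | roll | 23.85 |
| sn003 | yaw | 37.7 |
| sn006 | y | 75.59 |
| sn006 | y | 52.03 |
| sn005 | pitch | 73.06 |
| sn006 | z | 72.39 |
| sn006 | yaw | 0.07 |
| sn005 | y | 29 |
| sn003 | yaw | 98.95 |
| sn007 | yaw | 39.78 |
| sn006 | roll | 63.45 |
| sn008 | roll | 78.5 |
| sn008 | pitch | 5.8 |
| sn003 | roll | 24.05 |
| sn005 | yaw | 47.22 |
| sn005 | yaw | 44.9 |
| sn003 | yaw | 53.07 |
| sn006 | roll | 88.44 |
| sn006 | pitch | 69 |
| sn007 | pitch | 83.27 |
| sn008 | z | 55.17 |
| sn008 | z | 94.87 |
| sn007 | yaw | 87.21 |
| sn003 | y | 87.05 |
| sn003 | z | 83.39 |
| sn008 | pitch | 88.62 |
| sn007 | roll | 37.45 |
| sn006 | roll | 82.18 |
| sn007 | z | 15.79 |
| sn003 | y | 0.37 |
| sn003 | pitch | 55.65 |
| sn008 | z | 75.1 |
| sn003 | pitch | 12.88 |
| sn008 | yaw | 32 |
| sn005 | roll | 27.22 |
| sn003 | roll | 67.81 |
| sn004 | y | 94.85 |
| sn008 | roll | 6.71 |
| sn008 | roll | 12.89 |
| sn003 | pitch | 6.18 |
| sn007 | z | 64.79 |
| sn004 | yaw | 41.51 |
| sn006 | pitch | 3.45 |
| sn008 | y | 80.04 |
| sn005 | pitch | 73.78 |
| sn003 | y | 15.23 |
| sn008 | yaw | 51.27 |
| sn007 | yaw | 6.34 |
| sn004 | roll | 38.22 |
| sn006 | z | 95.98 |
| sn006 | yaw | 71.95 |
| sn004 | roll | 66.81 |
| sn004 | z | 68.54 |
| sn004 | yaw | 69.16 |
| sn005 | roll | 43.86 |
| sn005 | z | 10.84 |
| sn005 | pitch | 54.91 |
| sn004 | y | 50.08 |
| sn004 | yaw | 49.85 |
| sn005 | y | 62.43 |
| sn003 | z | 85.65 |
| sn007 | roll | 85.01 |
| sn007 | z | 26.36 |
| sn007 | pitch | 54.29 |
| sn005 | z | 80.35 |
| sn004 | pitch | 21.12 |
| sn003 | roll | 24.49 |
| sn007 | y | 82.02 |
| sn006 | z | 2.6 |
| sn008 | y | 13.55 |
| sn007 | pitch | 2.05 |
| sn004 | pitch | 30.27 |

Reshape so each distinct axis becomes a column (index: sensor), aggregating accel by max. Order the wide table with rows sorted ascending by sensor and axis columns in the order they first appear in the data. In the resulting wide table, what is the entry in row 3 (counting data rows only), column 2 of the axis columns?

43.86

With rows sorted ascending by sensor, row 3 is sensor=sn005. axis columns in first-appearance order: y, roll, z, yaw, pitch; column 2 is roll.
Long rows with sensor=sn005, axis=roll: max(33.51, 27.22, 43.86) = 43.86.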